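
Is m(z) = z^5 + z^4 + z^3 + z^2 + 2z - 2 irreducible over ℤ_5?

Yes

Check for roots in ℤ_5: m(0) = 3; m(1) = 4; m(2) = 2; m(3) = 4; m(4) = 1.
No roots, so no linear factors.
Degree-2 irreducible divisors: test the 10 monic irreducibles of degree 2 over GF(5).
None of them divide m (all give nonzero remainder).
No irreducible factor of degree ≤ 2 exists, so m is irreducible over GF(5).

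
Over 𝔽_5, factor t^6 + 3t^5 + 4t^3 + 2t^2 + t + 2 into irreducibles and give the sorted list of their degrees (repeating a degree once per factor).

2, 2, 2

Write g(t) = t^6 + 3t^5 + 4t^3 + 2t^2 + t + 2.
Roots in 𝔽_5: g(0) = 2; g(1) = 3; g(2) = 4; g(3) = 4; g(4) = 2.
Complete factorization: g(t) = (t^2 + 2)·(t^2 + 4t + 1)^2.
Factor degrees with multiplicity: 2 + 2 + 2 = 6.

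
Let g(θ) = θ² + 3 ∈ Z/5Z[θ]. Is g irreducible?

Yes

Check for roots in Z/5Z: g(0) = 3; g(1) = 4; g(2) = 2; g(3) = 2; g(4) = 4.
No roots. A degree-2 polynomial over a field with no linear factor is irreducible.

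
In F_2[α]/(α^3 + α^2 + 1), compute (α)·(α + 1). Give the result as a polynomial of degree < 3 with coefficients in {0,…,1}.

Multiply in F_2[α]: (α)·(α + 1) = α^2 + α.
Reduced: α^2 + α.

α^2 + α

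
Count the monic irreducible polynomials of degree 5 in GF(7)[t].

3360

x^(7^5) − x is the product of all monic irreducibles of degree dividing 5; Möbius inversion gives N = (1/5) Σ μ(5/d)·7^d.
Divisors of 5: 1, 5; μ(5/d) for each: -1, 1.
Σ = − 7^1 + 7^5 = 16800.
N = 16800/5 = 3360.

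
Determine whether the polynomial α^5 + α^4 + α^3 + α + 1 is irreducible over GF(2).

Yes

Write f(α) = α^5 + α^4 + α^3 + α + 1.
Check for roots in GF(2): f(0) = 1; f(1) = 1.
No roots, so no linear factors.
Monic irreducibles of degree 2 over GF(2): α^2 + α + 1.
None of them divide f (all give nonzero remainder).
No irreducible factor of degree ≤ 2 exists, so f is irreducible over GF(2).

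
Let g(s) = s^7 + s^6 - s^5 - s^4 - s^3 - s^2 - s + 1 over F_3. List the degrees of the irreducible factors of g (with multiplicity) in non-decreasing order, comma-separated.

7

Roots in F_3: g(0) = 1; g(1) = 1; g(2) = 2.
Complete factorization: g(s) = (s^7 + s^6 - s^5 - s^4 - s^3 - s^2 - s + 1).
Factor degrees with multiplicity: 7 = 7.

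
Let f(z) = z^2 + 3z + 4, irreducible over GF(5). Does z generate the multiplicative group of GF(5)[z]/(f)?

|GF(5^2)^×| = 5^2 − 1 = 24. Prime factorization: 24 = 2^3·3.
f is primitive ⇔ z has order 24 in GF(5)[z]/(f), i.e. z^(24/q) ≠ 1 for each prime q | 24.
z^(12) mod f = 1
z^(8) mod f = 3z + 4.
Since z^(12) = 1, the order of z divides 12 < 24; not primitive.

No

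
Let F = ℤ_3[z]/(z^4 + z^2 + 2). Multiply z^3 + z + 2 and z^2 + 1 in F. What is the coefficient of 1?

2

Multiply in ℤ_3[z]: (z^3 + z + 2)·(z^2 + 1) = z^5 + 2z^3 + 2z^2 + z + 2.
Reduce using z^4 ≡ 2z^2 + 1 (mod z^4 + z^2 + 2).
Reduced: z^3 + 2z^2 + 2z + 2.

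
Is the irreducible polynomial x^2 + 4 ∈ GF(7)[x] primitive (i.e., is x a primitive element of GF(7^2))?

No

Write f(x) = x^2 + 4.
|GF(7^2)^×| = 7^2 − 1 = 48. Prime factorization: 48 = 2^4·3.
f is primitive ⇔ x has order 48 in GF(7)[x]/(f), i.e. x^(48/q) ≠ 1 for each prime q | 48.
x^(24) mod f = 1
x^(16) mod f = 2.
Since x^(24) = 1, the order of x divides 24 < 48; not primitive.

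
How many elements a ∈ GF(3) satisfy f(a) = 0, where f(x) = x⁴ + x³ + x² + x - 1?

1

Evaluate at each of the 3 elements of GF(3):
f(0) = 2; f(1) = 0 → root; f(2) = 2.
Roots: {1}.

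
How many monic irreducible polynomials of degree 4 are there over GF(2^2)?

60

x^(4^4) − x is the product of all monic irreducibles of degree dividing 4; Möbius inversion gives N = (1/4) Σ μ(4/d)·4^d.
Divisors of 4: 1, 2, 4; μ(4/d) for each: 0, -1, 1.
Σ = − 4^2 + 4^4 = 240.
N = 240/4 = 60.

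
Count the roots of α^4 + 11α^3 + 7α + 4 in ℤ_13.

Write h(α) = α^4 + 11α^3 + 7α + 4.
Evaluate at each of the 13 elements of ℤ_13:
h(0) = 4; h(1) = 10; h(2) = 5; h(3) = 0 → root; h(4) = 4; h(5) = 11; h(6) = 0 → root; h(7) = 0 → root; h(8) = 12; h(9) = 9; h(10) = 1; h(11) = 9; h(12) = 0 → root.
Roots: {3, 6, 7, 12}.

4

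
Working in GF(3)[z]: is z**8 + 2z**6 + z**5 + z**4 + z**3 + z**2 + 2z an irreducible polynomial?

No

Write h(z) = z**8 + 2z**6 + z**5 + z**4 + z**3 + z**2 + 2z.
Check for roots in GF(3): h(0) = 0 → root; h(1) = 0 → root; h(2) = 1.
h(0) = 0, so (z) divides h(z); h is reducible.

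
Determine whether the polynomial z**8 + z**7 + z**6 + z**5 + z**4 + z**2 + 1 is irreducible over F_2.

Yes

Write P(z) = z**8 + z**7 + z**6 + z**5 + z**4 + z**2 + 1.
Check for roots in F_2: P(0) = 1; P(1) = 1.
No roots, so no linear factors.
Monic irreducibles of degree 2 over GF(2): z**2 + z + 1.
None of them divide P (all give nonzero remainder).
Monic irreducibles of degree 3 over GF(2): z**3 + z + 1, z**3 + z**2 + 1.
None of them divide P (all give nonzero remainder).
Monic irreducibles of degree 4 over GF(2): z**4 + z + 1, z**4 + z**3 + 1, z**4 + z**3 + z**2 + z + 1.
None of them divide P (all give nonzero remainder).
No irreducible factor of degree ≤ 4 exists, so P is irreducible over GF(2).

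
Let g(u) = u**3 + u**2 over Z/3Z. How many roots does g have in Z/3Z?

2

Evaluate at each of the 3 elements of Z/3Z:
g(0) = 0 → root; g(1) = 2; g(2) = 0 → root.
Roots: {0, 2}.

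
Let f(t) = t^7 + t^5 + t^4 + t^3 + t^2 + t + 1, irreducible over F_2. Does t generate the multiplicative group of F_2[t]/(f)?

Yes

|GF(2^7)^×| = 2^7 − 1 = 127. Prime factorization: 127 = 127.
f is primitive ⇔ t has order 127 in GF(2)[t]/(f), i.e. t^(127/q) ≠ 1 for each prime q | 127.
t^(1) mod f = t.
None equal 1, so t has full order 127; f is primitive.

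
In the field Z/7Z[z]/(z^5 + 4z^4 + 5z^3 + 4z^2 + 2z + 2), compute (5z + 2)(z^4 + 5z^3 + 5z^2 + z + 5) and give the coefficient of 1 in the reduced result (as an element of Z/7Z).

Multiply in Z/7Z[z]: (5z + 2)·(z^4 + 5z^3 + 5z^2 + z + 5) = 5z^5 + 6z^4 + z^2 + 6z + 3.
Reduce using z^5 ≡ 3z^4 + 2z^3 + 3z^2 + 5z + 5 (mod z^5 + 4z^4 + 5z^3 + 4z^2 + 2z + 2).
Reduced: 3z^3 + 2z^2 + 3z.

0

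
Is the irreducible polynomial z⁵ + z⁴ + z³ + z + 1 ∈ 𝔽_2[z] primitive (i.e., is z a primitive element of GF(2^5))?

Yes

Write f(z) = z⁵ + z⁴ + z³ + z + 1.
|GF(2^5)^×| = 2^5 − 1 = 31. Prime factorization: 31 = 31.
f is primitive ⇔ z has order 31 in GF(2)[z]/(f), i.e. z^(31/q) ≠ 1 for each prime q | 31.
z^(1) mod f = z.
None equal 1, so z has full order 31; f is primitive.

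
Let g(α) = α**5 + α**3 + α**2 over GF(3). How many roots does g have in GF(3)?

Evaluate at each of the 3 elements of GF(3):
g(0) = 0 → root; g(1) = 0 → root; g(2) = 2.
Roots: {0, 1}.

2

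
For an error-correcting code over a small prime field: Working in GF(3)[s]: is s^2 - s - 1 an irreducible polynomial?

Write h(s) = s^2 - s - 1.
Check for roots in GF(3): h(0) = 2; h(1) = 2; h(2) = 1.
No roots. A degree-2 polynomial over a field with no linear factor is irreducible.

Yes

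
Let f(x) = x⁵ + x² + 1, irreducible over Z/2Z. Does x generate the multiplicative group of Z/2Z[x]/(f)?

|GF(2^5)^×| = 2^5 − 1 = 31. Prime factorization: 31 = 31.
f is primitive ⇔ x has order 31 in GF(2)[x]/(f), i.e. x^(31/q) ≠ 1 for each prime q | 31.
x^(1) mod f = x.
None equal 1, so x has full order 31; f is primitive.

Yes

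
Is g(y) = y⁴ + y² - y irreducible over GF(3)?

No

Check for roots in GF(3): g(0) = 0 → root; g(1) = 1; g(2) = 0 → root.
g(0) = 0, so (y) divides g(y); g is reducible.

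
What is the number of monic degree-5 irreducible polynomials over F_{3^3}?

The number of monic irreducibles of degree 5 over GF(27) is (1/5)·Σ_{d∣5} μ(5/d) 27^d.
Divisors of 5: 1, 5; μ(5/d) for each: -1, 1.
Σ = − 27^1 + 27^5 = 14348880.
N = 14348880/5 = 2869776.

2869776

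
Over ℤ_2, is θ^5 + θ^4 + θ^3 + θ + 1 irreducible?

Yes

Write f(θ) = θ^5 + θ^4 + θ^3 + θ + 1.
Check for roots in ℤ_2: f(0) = 1; f(1) = 1.
No roots, so no linear factors.
Monic irreducibles of degree 2 over GF(2): θ^2 + θ + 1.
None of them divide f (all give nonzero remainder).
No irreducible factor of degree ≤ 2 exists, so f is irreducible over GF(2).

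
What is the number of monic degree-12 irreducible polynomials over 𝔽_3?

The number of monic irreducibles of degree 12 over GF(3) is (1/12)·Σ_{d∣12} μ(12/d) 3^d.
Divisors of 12: 1, 2, 3, 4, 6, 12; μ(12/d) for each: 0, 1, 0, -1, -1, 1.
Σ = 3^2 − 3^4 − 3^6 + 3^12 = 530640.
N = 530640/12 = 44220.

44220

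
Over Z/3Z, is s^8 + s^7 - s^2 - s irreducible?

Write P(s) = s^8 + s^7 - s^2 - s.
Check for roots in Z/3Z: P(0) = 0 → root; P(1) = 0 → root; P(2) = 0 → root.
P(0) = 0, so (s) divides P(s); P is reducible.

No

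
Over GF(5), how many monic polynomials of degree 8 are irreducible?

48750

The number of monic irreducibles of degree 8 over GF(5) is (1/8)·Σ_{d∣8} μ(8/d) 5^d.
Divisors of 8: 1, 2, 4, 8; μ(8/d) for each: 0, 0, -1, 1.
Σ = − 5^4 + 5^8 = 390000.
N = 390000/8 = 48750.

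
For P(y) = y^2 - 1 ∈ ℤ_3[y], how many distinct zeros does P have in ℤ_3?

Evaluate at each of the 3 elements of ℤ_3:
P(0) = 2; P(1) = 0 → root; P(2) = 0 → root.
Roots: {1, 2}.

2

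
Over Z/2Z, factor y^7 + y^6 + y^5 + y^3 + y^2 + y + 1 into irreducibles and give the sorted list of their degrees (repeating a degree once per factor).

Write f(y) = y^7 + y^6 + y^5 + y^3 + y^2 + y + 1.
Roots in Z/2Z: f(0) = 1; f(1) = 1.
Complete factorization: f(y) = (y^7 + y^6 + y^5 + y^3 + y^2 + y + 1).
Factor degrees with multiplicity: 7 = 7.

7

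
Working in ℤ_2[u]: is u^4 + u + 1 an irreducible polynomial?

Yes

Write P(u) = u^4 + u + 1.
Check for roots in ℤ_2: P(0) = 1; P(1) = 1.
No roots, so no linear factors.
Monic irreducibles of degree 2 over GF(2): u^2 + u + 1.
None of them divide P (all give nonzero remainder).
No irreducible factor of degree ≤ 2 exists, so P is irreducible over GF(2).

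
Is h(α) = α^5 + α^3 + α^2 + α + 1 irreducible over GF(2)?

Check for roots in GF(2): h(0) = 1; h(1) = 1.
No roots, so no linear factors.
Monic irreducibles of degree 2 over GF(2): α^2 + α + 1.
None of them divide h (all give nonzero remainder).
No irreducible factor of degree ≤ 2 exists, so h is irreducible over GF(2).

Yes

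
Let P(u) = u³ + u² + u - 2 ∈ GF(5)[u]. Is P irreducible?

Yes

Check for roots in GF(5): P(0) = 3; P(1) = 1; P(2) = 2; P(3) = 2; P(4) = 2.
No roots. A degree-3 polynomial over a field with no linear factor is irreducible.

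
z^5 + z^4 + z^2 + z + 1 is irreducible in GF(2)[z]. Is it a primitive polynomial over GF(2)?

Yes

Write f(z) = z^5 + z^4 + z^2 + z + 1.
|GF(2^5)^×| = 2^5 − 1 = 31. Prime factorization: 31 = 31.
f is primitive ⇔ z has order 31 in GF(2)[z]/(f), i.e. z^(31/q) ≠ 1 for each prime q | 31.
z^(1) mod f = z.
None equal 1, so z has full order 31; f is primitive.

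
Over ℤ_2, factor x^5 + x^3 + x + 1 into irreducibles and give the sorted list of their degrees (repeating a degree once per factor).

1, 4

Write f(x) = x^5 + x^3 + x + 1.
Roots in ℤ_2: f(0) = 1; f(1) = 0 → root.
Linear factors from roots: (x + 1).
Complete factorization: f(x) = (x + 1)·(x^4 + x^3 + 1).
Factor degrees with multiplicity: 1 + 4 = 5.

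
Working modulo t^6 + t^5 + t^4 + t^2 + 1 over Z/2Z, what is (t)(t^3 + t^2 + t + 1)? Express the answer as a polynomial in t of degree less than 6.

Multiply in Z/2Z[t]: (t)·(t^3 + t^2 + t + 1) = t^4 + t^3 + t^2 + t.
Reduced: t^4 + t^3 + t^2 + t.

t^4 + t^3 + t^2 + t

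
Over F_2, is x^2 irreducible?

Write h(x) = x^2.
Check for roots in F_2: h(0) = 0 → root; h(1) = 1.
h(0) = 0, so (x) divides h(x); h is reducible.

No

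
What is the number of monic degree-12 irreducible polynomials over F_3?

44220

The number of monic irreducibles of degree 12 over GF(3) is (1/12)·Σ_{d∣12} μ(12/d) 3^d.
Divisors of 12: 1, 2, 3, 4, 6, 12; μ(12/d) for each: 0, 1, 0, -1, -1, 1.
Σ = 3^2 − 3^4 − 3^6 + 3^12 = 530640.
N = 530640/12 = 44220.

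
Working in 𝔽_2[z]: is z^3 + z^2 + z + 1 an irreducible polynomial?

Write g(z) = z^3 + z^2 + z + 1.
Check for roots in 𝔽_2: g(0) = 1; g(1) = 0 → root.
g(1) = 0, so (z − 1) divides g(z); g is reducible.

No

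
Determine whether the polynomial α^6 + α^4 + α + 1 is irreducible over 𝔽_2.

No

Write f(α) = α^6 + α^4 + α + 1.
Check for roots in 𝔽_2: f(0) = 1; f(1) = 0 → root.
f(1) = 0, so (α − 1) divides f(α); f is reducible.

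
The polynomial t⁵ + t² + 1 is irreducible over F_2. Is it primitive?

Write f(t) = t⁵ + t² + 1.
|GF(2^5)^×| = 2^5 − 1 = 31. Prime factorization: 31 = 31.
f is primitive ⇔ t has order 31 in GF(2)[t]/(f), i.e. t^(31/q) ≠ 1 for each prime q | 31.
t^(1) mod f = t.
None equal 1, so t has full order 31; f is primitive.

Yes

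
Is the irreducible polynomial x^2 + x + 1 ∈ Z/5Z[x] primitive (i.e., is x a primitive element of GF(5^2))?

Write f(x) = x^2 + x + 1.
|GF(5^2)^×| = 5^2 − 1 = 24. Prime factorization: 24 = 2^3·3.
f is primitive ⇔ x has order 24 in GF(5)[x]/(f), i.e. x^(24/q) ≠ 1 for each prime q | 24.
x^(12) mod f = 1
x^(8) mod f = 4x + 4.
Since x^(12) = 1, the order of x divides 12 < 24; not primitive.

No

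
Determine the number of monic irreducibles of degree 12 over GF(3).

44220

Gauss's count: N_{3}(12) = (1/12) Σ_{d|12} μ(12/d)·3^d.
Divisors of 12: 1, 2, 3, 4, 6, 12; μ(12/d) for each: 0, 1, 0, -1, -1, 1.
Σ = 3^2 − 3^4 − 3^6 + 3^12 = 530640.
N = 530640/12 = 44220.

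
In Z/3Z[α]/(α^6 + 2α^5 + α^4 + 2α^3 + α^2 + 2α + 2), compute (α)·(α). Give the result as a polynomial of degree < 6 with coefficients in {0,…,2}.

Multiply in Z/3Z[α]: (α)·(α) = α^2.
Reduced: α^2.

α^2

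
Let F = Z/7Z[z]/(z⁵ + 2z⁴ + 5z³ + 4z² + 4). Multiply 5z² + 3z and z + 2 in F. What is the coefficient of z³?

5

Multiply in Z/7Z[z]: (5z² + 3z)·(z + 2) = 5z³ + 6z² + 6z.
Reduced: 5z³ + 6z² + 6z.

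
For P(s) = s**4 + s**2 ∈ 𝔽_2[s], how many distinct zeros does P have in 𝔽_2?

2

Evaluate at each of the 2 elements of 𝔽_2:
P(0) = 0 → root; P(1) = 0 → root.
Roots: {0, 1}.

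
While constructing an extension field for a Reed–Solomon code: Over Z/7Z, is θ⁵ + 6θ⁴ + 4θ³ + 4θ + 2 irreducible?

No

Write g(θ) = θ⁵ + 6θ⁴ + 4θ³ + 4θ + 2.
Check for roots in Z/7Z: g(0) = 2; g(1) = 3; g(2) = 2; g(3) = 4; g(4) = 6; g(5) = 5; g(6) = 6.
No roots, so no linear factors.
Degree-2 irreducible divisors: test the 21 monic irreducibles of degree 2 over GF(7).
θ² + 6θ + 6 divides g: g(θ) = (θ² + 6θ + 6)·(θ³ + 5θ + 5).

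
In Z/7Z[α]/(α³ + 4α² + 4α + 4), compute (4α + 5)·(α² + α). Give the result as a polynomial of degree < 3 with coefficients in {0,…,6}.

3α + 5

Multiply in Z/7Z[α]: (4α + 5)·(α² + α) = 4α³ + 2α² + 5α.
Reduce using α³ ≡ 3α² + 3α + 3 (mod α³ + 4α² + 4α + 4).
Reduced: 3α + 5.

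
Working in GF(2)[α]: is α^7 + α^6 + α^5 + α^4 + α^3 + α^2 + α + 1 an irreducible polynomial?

No

Write g(α) = α^7 + α^6 + α^5 + α^4 + α^3 + α^2 + α + 1.
Check for roots in GF(2): g(0) = 1; g(1) = 0 → root.
g(1) = 0, so (α − 1) divides g(α); g is reducible.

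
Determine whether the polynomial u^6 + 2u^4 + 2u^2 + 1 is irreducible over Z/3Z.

Write P(u) = u^6 + 2u^4 + 2u^2 + 1.
Check for roots in Z/3Z: P(0) = 1; P(1) = 0 → root; P(2) = 0 → root.
P(1) = 0, so (u − 1) divides P(u); P is reducible.

No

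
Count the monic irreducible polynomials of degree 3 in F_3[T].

x^(3^3) − x is the product of all monic irreducibles of degree dividing 3; Möbius inversion gives N = (1/3) Σ μ(3/d)·3^d.
Divisors of 3: 1, 3; μ(3/d) for each: -1, 1.
Σ = − 3^1 + 3^3 = 24.
N = 24/3 = 8.

8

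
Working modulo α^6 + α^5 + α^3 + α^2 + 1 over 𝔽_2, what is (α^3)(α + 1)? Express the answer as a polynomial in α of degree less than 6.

Multiply in 𝔽_2[α]: (α^3)·(α + 1) = α^4 + α^3.
Reduced: α^4 + α^3.

α^4 + α^3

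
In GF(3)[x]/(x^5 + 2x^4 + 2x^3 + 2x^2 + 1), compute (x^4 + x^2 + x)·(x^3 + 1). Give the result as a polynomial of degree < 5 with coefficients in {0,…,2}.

Multiply in GF(3)[x]: (x^4 + x^2 + x)·(x^3 + 1) = x^7 + x^5 + 2x^4 + x^2 + x.
Reduce using x^5 ≡ x^4 + x^3 + x^2 + 2 (mod x^5 + 2x^4 + 2x^3 + 2x^2 + 1).
Reduced: x^4 + x^3.

x^4 + x^3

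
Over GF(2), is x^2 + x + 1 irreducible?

Yes

Write g(x) = x^2 + x + 1.
Check for roots in GF(2): g(0) = 1; g(1) = 1.
No roots. A degree-2 polynomial over a field with no linear factor is irreducible.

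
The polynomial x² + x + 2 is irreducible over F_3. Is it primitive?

Write f(x) = x² + x + 2.
|GF(3^2)^×| = 3^2 − 1 = 8. Prime factorization: 8 = 2^3.
f is primitive ⇔ x has order 8 in GF(3)[x]/(f), i.e. x^(8/q) ≠ 1 for each prime q | 8.
x^(4) mod f = 2.
None equal 1, so x has full order 8; f is primitive.

Yes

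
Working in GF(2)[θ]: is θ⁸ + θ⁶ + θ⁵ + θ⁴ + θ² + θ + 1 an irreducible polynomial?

Write P(θ) = θ⁸ + θ⁶ + θ⁵ + θ⁴ + θ² + θ + 1.
Check for roots in GF(2): P(0) = 1; P(1) = 1.
No roots, so no linear factors.
Monic irreducibles of degree 2 over GF(2): θ² + θ + 1.
None of them divide P (all give nonzero remainder).
Monic irreducibles of degree 3 over GF(2): θ³ + θ + 1, θ³ + θ² + 1.
None of them divide P (all give nonzero remainder).
Monic irreducibles of degree 4 over GF(2): θ⁴ + θ + 1, θ⁴ + θ³ + 1, θ⁴ + θ³ + θ² + θ + 1.
None of them divide P (all give nonzero remainder).
No irreducible factor of degree ≤ 4 exists, so P is irreducible over GF(2).

Yes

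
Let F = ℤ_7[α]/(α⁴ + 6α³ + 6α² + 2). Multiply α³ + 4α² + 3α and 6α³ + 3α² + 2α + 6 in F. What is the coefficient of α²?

Multiply in ℤ_7[α]: (α³ + 4α² + 3α)·(6α³ + 3α² + 2α + 6) = 6α⁶ + 6α⁵ + 4α⁴ + 2α³ + 2α² + 4α.
Reduce using α⁴ ≡ α³ + α² + 5 (mod α⁴ + 6α³ + 6α² + 2).
Reduced: α³ + 5α² + α + 5.

5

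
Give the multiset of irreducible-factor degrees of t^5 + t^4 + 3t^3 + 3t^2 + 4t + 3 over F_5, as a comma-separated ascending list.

Write f(t) = t^5 + t^4 + 3t^3 + 3t^2 + 4t + 3.
Roots in F_5: f(0) = 3; f(1) = 0 → root; f(2) = 0 → root; f(3) = 2; f(4) = 4.
Linear factors from roots: (t + 4), (t + 3).
Complete factorization: f(t) = (t + 3)·(t + 4)·(t^3 + 4t^2 + 3t + 4).
Factor degrees with multiplicity: 1 + 1 + 3 = 5.

1, 1, 3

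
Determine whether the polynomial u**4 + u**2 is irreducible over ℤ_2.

No

Write h(u) = u**4 + u**2.
Check for roots in ℤ_2: h(0) = 0 → root; h(1) = 0 → root.
h(0) = 0, so (u) divides h(u); h is reducible.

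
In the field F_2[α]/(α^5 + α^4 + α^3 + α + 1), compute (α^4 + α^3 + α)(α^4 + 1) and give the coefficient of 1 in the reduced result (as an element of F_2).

Multiply in F_2[α]: (α^4 + α^3 + α)·(α^4 + 1) = α^8 + α^7 + α^5 + α^4 + α^3 + α.
Reduce using α^5 ≡ α^4 + α^3 + α + 1 (mod α^5 + α^4 + α^3 + α + 1).
Reduced: α^4 + α^2.

0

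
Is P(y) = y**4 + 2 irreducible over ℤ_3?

Check for roots in ℤ_3: P(0) = 2; P(1) = 0 → root; P(2) = 0 → root.
P(1) = 0, so (y − 1) divides P(y); P is reducible.

No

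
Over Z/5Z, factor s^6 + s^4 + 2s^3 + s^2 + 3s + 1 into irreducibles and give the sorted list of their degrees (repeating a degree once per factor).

Write g(s) = s^6 + s^4 + 2s^3 + s^2 + 3s + 1.
Roots in Z/5Z: g(0) = 1; g(1) = 4; g(2) = 2; g(3) = 3; g(4) = 4.
Complete factorization: g(s) = (s^6 + s^4 + 2s^3 + s^2 + 3s + 1).
Factor degrees with multiplicity: 6 = 6.

6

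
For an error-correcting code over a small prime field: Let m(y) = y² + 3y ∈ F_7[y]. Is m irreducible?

Check for roots in F_7: m(0) = 0 → root; m(1) = 4; m(2) = 3; m(3) = 4; m(4) = 0 → root; m(5) = 5; m(6) = 5.
m(0) = 0, so (y) divides m(y); m is reducible.

No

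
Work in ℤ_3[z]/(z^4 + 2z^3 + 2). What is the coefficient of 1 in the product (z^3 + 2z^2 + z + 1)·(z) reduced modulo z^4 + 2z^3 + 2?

1

Multiply in ℤ_3[z]: (z^3 + 2z^2 + z + 1)·(z) = z^4 + 2z^3 + z^2 + z.
Reduce using z^4 ≡ z^3 + 1 (mod z^4 + 2z^3 + 2).
Reduced: z^2 + z + 1.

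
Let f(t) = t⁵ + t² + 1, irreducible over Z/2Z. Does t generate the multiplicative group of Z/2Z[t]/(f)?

|GF(2^5)^×| = 2^5 − 1 = 31. Prime factorization: 31 = 31.
f is primitive ⇔ t has order 31 in GF(2)[t]/(f), i.e. t^(31/q) ≠ 1 for each prime q | 31.
t^(1) mod f = t.
None equal 1, so t has full order 31; f is primitive.

Yes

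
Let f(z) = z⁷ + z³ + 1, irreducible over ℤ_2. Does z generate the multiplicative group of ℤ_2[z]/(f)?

|GF(2^7)^×| = 2^7 − 1 = 127. Prime factorization: 127 = 127.
f is primitive ⇔ z has order 127 in GF(2)[z]/(f), i.e. z^(127/q) ≠ 1 for each prime q | 127.
z^(1) mod f = z.
None equal 1, so z has full order 127; f is primitive.

Yes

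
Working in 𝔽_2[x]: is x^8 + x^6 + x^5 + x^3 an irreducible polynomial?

Write m(x) = x^8 + x^6 + x^5 + x^3.
Check for roots in 𝔽_2: m(0) = 0 → root; m(1) = 0 → root.
m(0) = 0, so (x) divides m(x); m is reducible.

No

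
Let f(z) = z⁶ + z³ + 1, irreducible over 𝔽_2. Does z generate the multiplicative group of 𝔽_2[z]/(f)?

No

|GF(2^6)^×| = 2^6 − 1 = 63. Prime factorization: 63 = 3^2·7.
f is primitive ⇔ z has order 63 in GF(2)[z]/(f), i.e. z^(63/q) ≠ 1 for each prime q | 63.
z^(21) mod f = z³.
z^(9) mod f = 1
Since z^(9) = 1, the order of z divides 9 < 63; not primitive.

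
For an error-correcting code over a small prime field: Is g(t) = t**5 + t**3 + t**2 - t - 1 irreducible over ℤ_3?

Check for roots in ℤ_3: g(0) = 2; g(1) = 1; g(2) = 2.
No roots, so no linear factors.
Monic irreducibles of degree 2 over GF(3): t**2 + 1, t**2 + t - 1, t**2 - t - 1.
None of them divide g (all give nonzero remainder).
No irreducible factor of degree ≤ 2 exists, so g is irreducible over GF(3).

Yes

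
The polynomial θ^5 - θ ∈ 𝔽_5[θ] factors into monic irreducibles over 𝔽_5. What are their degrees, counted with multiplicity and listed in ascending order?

Write f(θ) = θ^5 - θ.
Roots in 𝔽_5: f(0) = 0 → root; f(1) = 0 → root; f(2) = 0 → root; f(3) = 0 → root; f(4) = 0 → root.
Linear factors from roots: (θ), (θ - 1), (θ - 2), (θ + 2), (θ + 1).
Complete factorization: f(θ) = (θ)·(θ + 1)·(θ + 2)·(θ - 2)·(θ - 1).
Factor degrees with multiplicity: 1 + 1 + 1 + 1 + 1 = 5.

1, 1, 1, 1, 1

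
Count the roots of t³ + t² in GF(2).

2

Write g(t) = t³ + t².
Evaluate at each of the 2 elements of GF(2):
g(0) = 0 → root; g(1) = 0 → root.
Roots: {0, 1}.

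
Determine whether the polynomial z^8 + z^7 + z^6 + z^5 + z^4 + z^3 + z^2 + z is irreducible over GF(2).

Write f(z) = z^8 + z^7 + z^6 + z^5 + z^4 + z^3 + z^2 + z.
Check for roots in GF(2): f(0) = 0 → root; f(1) = 0 → root.
f(0) = 0, so (z) divides f(z); f is reducible.

No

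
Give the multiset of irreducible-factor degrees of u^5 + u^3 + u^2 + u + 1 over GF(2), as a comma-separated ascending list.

5

Write g(u) = u^5 + u^3 + u^2 + u + 1.
Roots in GF(2): g(0) = 1; g(1) = 1.
Complete factorization: g(u) = (u^5 + u^3 + u^2 + u + 1).
Factor degrees with multiplicity: 5 = 5.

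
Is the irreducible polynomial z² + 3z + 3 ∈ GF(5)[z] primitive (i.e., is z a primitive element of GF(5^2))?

Yes

Write f(z) = z² + 3z + 3.
|GF(5^2)^×| = 5^2 − 1 = 24. Prime factorization: 24 = 2^3·3.
f is primitive ⇔ z has order 24 in GF(5)[z]/(f), i.e. z^(24/q) ≠ 1 for each prime q | 24.
z^(12) mod f = 4.
z^(8) mod f = z + 1.
None equal 1, so z has full order 24; f is primitive.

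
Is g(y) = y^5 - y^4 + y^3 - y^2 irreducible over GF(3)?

Check for roots in GF(3): g(0) = 0 → root; g(1) = 0 → root; g(2) = 2.
g(0) = 0, so (y) divides g(y); g is reducible.

No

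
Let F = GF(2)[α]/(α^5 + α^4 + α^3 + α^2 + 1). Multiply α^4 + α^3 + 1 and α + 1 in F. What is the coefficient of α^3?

0

Multiply in GF(2)[α]: (α^4 + α^3 + 1)·(α + 1) = α^5 + α^3 + α + 1.
Reduce using α^5 ≡ α^4 + α^3 + α^2 + 1 (mod α^5 + α^4 + α^3 + α^2 + 1).
Reduced: α^4 + α^2 + α.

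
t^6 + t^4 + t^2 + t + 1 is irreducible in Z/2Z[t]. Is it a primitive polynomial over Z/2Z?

No

Write f(t) = t^6 + t^4 + t^2 + t + 1.
|GF(2^6)^×| = 2^6 − 1 = 63. Prime factorization: 63 = 3^2·7.
f is primitive ⇔ t has order 63 in GF(2)[t]/(f), i.e. t^(63/q) ≠ 1 for each prime q | 63.
t^(21) mod f = 1
t^(9) mod f = t^4 + t^2 + t.
Since t^(21) = 1, the order of t divides 21 < 63; not primitive.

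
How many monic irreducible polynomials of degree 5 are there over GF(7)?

3360

x^(7^5) − x is the product of all monic irreducibles of degree dividing 5; Möbius inversion gives N = (1/5) Σ μ(5/d)·7^d.
Divisors of 5: 1, 5; μ(5/d) for each: -1, 1.
Σ = − 7^1 + 7^5 = 16800.
N = 16800/5 = 3360.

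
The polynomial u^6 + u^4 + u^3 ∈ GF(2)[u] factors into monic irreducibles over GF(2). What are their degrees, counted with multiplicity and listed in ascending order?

1, 1, 1, 3

Write h(u) = u^6 + u^4 + u^3.
Roots in GF(2): h(0) = 0 → root; h(1) = 1.
Linear factors from roots: (u).
Complete factorization: h(u) = (u)^3·(u^3 + u + 1).
Factor degrees with multiplicity: 1 + 1 + 1 + 3 = 6.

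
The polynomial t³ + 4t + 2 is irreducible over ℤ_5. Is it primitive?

Yes

Write f(t) = t³ + 4t + 2.
|GF(5^3)^×| = 5^3 − 1 = 124. Prime factorization: 124 = 2^2·31.
f is primitive ⇔ t has order 124 in GF(5)[t]/(f), i.e. t^(124/q) ≠ 1 for each prime q | 124.
t^(62) mod f = 4.
t^(4) mod f = t² + 3t.
None equal 1, so t has full order 124; f is primitive.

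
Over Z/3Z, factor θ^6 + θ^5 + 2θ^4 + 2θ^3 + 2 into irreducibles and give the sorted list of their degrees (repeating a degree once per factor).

Write h(θ) = θ^6 + θ^5 + 2θ^4 + 2θ^3 + 2.
Roots in Z/3Z: h(0) = 2; h(1) = 2; h(2) = 2.
Complete factorization: h(θ) = (θ^6 + θ^5 + 2θ^4 + 2θ^3 + 2).
Factor degrees with multiplicity: 6 = 6.

6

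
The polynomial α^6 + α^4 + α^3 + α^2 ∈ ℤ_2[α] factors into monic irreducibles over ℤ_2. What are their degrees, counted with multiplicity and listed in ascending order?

Write g(α) = α^6 + α^4 + α^3 + α^2.
Roots in ℤ_2: g(0) = 0 → root; g(1) = 0 → root.
Linear factors from roots: (α), (α + 1).
Complete factorization: g(α) = (α + 1)·(α)^2·(α^3 + α^2 + 1).
Factor degrees with multiplicity: 1 + 1 + 1 + 3 = 6.

1, 1, 1, 3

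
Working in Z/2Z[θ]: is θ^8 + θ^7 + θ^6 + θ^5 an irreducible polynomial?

Write m(θ) = θ^8 + θ^7 + θ^6 + θ^5.
Check for roots in Z/2Z: m(0) = 0 → root; m(1) = 0 → root.
m(0) = 0, so (θ) divides m(θ); m is reducible.

No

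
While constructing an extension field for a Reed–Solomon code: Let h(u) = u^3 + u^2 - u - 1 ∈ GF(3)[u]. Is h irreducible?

No

Check for roots in GF(3): h(0) = 2; h(1) = 0 → root; h(2) = 0 → root.
h(1) = 0, so (u − 1) divides h(u); h is reducible.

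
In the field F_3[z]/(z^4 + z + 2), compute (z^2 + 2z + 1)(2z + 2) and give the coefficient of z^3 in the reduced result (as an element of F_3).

2

Multiply in F_3[z]: (z^2 + 2z + 1)·(2z + 2) = 2z^3 + 2.
Reduced: 2z^3 + 2.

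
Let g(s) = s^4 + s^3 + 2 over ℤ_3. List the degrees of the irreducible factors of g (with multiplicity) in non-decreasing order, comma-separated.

4

Roots in ℤ_3: g(0) = 2; g(1) = 1; g(2) = 2.
Complete factorization: g(s) = (s^4 + s^3 + 2).
Factor degrees with multiplicity: 4 = 4.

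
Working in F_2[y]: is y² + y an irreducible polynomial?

Write h(y) = y² + y.
Check for roots in F_2: h(0) = 0 → root; h(1) = 0 → root.
h(0) = 0, so (y) divides h(y); h is reducible.

No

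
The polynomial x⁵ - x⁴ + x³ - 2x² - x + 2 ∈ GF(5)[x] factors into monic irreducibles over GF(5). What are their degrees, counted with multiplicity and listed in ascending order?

Write f(x) = x⁵ - x⁴ + x³ - 2x² - x + 2.
Roots in GF(5): f(0) = 2; f(1) = 0 → root; f(2) = 1; f(3) = 0 → root; f(4) = 3.
Linear factors from roots: (x - 1), (x + 2).
Complete factorization: f(x) = (x + 2)·(x - 1)·(x³ - 2x² - 1).
Factor degrees with multiplicity: 1 + 1 + 3 = 5.

1, 1, 3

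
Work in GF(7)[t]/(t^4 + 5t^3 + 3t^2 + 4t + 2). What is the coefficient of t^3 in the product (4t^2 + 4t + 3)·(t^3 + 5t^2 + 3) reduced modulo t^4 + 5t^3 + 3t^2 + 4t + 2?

Multiply in GF(7)[t]: (4t^2 + 4t + 3)·(t^3 + 5t^2 + 3) = 4t^5 + 3t^4 + 2t^3 + 6t^2 + 5t + 2.
Reduce using t^4 ≡ 2t^3 + 4t^2 + 3t + 5 (mod t^4 + 5t^3 + 3t^2 + 4t + 2).
Reduced: 5t^3 + 6t^2 + 2t + 1.

5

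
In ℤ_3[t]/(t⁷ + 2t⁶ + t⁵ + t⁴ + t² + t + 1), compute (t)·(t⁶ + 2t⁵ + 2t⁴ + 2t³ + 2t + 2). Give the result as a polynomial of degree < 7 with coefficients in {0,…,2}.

t^5 + t^4 + t^2 + t + 2

Multiply in ℤ_3[t]: (t)·(t⁶ + 2t⁵ + 2t⁴ + 2t³ + 2t + 2) = t⁷ + 2t⁶ + 2t⁵ + 2t⁴ + 2t² + 2t.
Reduce using t⁷ ≡ t⁶ + 2t⁵ + 2t⁴ + 2t² + 2t + 2 (mod t⁷ + 2t⁶ + t⁵ + t⁴ + t² + t + 1).
Reduced: t⁵ + t⁴ + t² + t + 2.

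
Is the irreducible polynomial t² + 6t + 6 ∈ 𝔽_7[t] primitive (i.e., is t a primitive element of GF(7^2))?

Write f(t) = t² + 6t + 6.
|GF(7^2)^×| = 7^2 − 1 = 48. Prime factorization: 48 = 2^4·3.
f is primitive ⇔ t has order 48 in GF(7)[t]/(f), i.e. t^(48/q) ≠ 1 for each prime q | 48.
t^(24) mod f = 6.
t^(16) mod f = 1
Since t^(16) = 1, the order of t divides 16 < 48; not primitive.

No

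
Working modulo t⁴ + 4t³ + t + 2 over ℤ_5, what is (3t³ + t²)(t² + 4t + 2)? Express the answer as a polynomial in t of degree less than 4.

t^3 + 4t^2 + 3t + 3

Multiply in ℤ_5[t]: (3t³ + t²)·(t² + 4t + 2) = 3t⁵ + 3t⁴ + 2t².
Reduce using t⁴ ≡ t³ + 4t + 3 (mod t⁴ + 4t³ + t + 2).
Reduced: t³ + 4t² + 3t + 3.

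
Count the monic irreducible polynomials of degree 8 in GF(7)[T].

Gauss's count: N_{7}(8) = (1/8) Σ_{d|8} μ(8/d)·7^d.
Divisors of 8: 1, 2, 4, 8; μ(8/d) for each: 0, 0, -1, 1.
Σ = − 7^4 + 7^8 = 5762400.
N = 5762400/8 = 720300.

720300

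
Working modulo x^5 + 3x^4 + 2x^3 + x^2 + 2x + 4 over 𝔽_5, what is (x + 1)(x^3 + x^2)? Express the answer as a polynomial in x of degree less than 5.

x^4 + 2x^3 + x^2

Multiply in 𝔽_5[x]: (x + 1)·(x^3 + x^2) = x^4 + 2x^3 + x^2.
Reduced: x^4 + 2x^3 + x^2.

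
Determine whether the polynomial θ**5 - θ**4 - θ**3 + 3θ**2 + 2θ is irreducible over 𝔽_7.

Write h(θ) = θ**5 - θ**4 - θ**3 + 3θ**2 + 2θ.
Check for roots in 𝔽_7: h(0) = 0 → root; h(1) = 4; h(2) = 3; h(3) = 0 → root; h(4) = 4; h(5) = 3; h(6) = 0 → root.
h(0) = 0, so (θ) divides h(θ); h is reducible.

No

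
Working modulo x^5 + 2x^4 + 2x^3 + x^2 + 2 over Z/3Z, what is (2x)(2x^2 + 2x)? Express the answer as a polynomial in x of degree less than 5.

Multiply in Z/3Z[x]: (2x)·(2x^2 + 2x) = x^3 + x^2.
Reduced: x^3 + x^2.

x^3 + x^2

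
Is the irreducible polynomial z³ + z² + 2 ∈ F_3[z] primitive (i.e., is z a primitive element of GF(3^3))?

No

Write f(z) = z³ + z² + 2.
|GF(3^3)^×| = 3^3 − 1 = 26. Prime factorization: 26 = 2·13.
f is primitive ⇔ z has order 26 in GF(3)[z]/(f), i.e. z^(26/q) ≠ 1 for each prime q | 26.
z^(13) mod f = 1
z^(2) mod f = z².
Since z^(13) = 1, the order of z divides 13 < 26; not primitive.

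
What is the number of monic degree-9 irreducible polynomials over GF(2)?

By the necklace-counting formula, N_2(9) = (1/9) Σ_{d|9} μ(9/d)·2^d.
Divisors of 9: 1, 3, 9; μ(9/d) for each: 0, -1, 1.
Σ = − 2^3 + 2^9 = 504.
N = 504/9 = 56.

56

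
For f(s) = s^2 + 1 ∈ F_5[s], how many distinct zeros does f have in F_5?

2

Evaluate at each of the 5 elements of F_5:
f(0) = 1; f(1) = 2; f(2) = 0 → root; f(3) = 0 → root; f(4) = 2.
Roots: {2, 3}.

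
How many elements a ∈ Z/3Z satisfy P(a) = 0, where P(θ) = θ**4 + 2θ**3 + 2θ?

2

Evaluate at each of the 3 elements of Z/3Z:
P(0) = 0 → root; P(1) = 2; P(2) = 0 → root.
Roots: {0, 2}.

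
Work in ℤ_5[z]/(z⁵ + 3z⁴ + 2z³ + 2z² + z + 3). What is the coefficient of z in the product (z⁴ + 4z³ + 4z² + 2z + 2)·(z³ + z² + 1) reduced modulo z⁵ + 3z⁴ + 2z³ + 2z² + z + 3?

Multiply in ℤ_5[z]: (z⁴ + 4z³ + 4z² + 2z + 2)·(z³ + z² + 1) = z⁷ + 3z⁵ + 2z⁴ + 3z³ + z² + 2z + 2.
Reduce using z⁵ ≡ 2z⁴ + 3z³ + 3z² + 4z + 2 (mod z⁵ + 3z⁴ + 2z³ + 2z² + z + 3).
Reduced: z⁴ + 3z³ + z² + z + 2.

1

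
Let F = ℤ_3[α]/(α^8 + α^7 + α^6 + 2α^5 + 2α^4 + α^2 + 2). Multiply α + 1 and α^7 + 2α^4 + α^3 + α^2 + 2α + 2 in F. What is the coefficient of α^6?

2

Multiply in ℤ_3[α]: (α + 1)·(α^7 + 2α^4 + α^3 + α^2 + 2α + 2) = α^8 + α^7 + 2α^5 + 2α^3 + α + 2.
Reduce using α^8 ≡ 2α^7 + 2α^6 + α^5 + α^4 + 2α^2 + 1 (mod α^8 + α^7 + α^6 + 2α^5 + 2α^4 + α^2 + 2).
Reduced: 2α^6 + α^4 + 2α^3 + 2α^2 + α.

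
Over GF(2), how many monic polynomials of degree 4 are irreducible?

3

x^(2^4) − x is the product of all monic irreducibles of degree dividing 4; Möbius inversion gives N = (1/4) Σ μ(4/d)·2^d.
Divisors of 4: 1, 2, 4; μ(4/d) for each: 0, -1, 1.
Σ = − 2^2 + 2^4 = 12.
N = 12/4 = 3.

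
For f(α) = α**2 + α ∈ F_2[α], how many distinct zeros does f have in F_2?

2

Evaluate at each of the 2 elements of F_2:
f(0) = 0 → root; f(1) = 0 → root.
Roots: {0, 1}.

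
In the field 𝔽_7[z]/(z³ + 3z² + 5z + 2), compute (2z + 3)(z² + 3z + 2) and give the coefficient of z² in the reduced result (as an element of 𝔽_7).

3

Multiply in 𝔽_7[z]: (2z + 3)·(z² + 3z + 2) = 2z³ + 2z² + 6z + 6.
Reduce using z³ ≡ 4z² + 2z + 5 (mod z³ + 3z² + 5z + 2).
Reduced: 3z² + 3z + 2.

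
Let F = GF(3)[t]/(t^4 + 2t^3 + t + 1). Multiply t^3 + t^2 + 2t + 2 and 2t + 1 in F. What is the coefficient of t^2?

2

Multiply in GF(3)[t]: (t^3 + t^2 + 2t + 2)·(2t + 1) = 2t^4 + 2t^2 + 2.
Reduce using t^4 ≡ t^3 + 2t + 2 (mod t^4 + 2t^3 + t + 1).
Reduced: 2t^3 + 2t^2 + t.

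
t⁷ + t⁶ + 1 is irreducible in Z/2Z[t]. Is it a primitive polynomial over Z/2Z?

Write f(t) = t⁷ + t⁶ + 1.
|GF(2^7)^×| = 2^7 − 1 = 127. Prime factorization: 127 = 127.
f is primitive ⇔ t has order 127 in GF(2)[t]/(f), i.e. t^(127/q) ≠ 1 for each prime q | 127.
t^(1) mod f = t.
None equal 1, so t has full order 127; f is primitive.

Yes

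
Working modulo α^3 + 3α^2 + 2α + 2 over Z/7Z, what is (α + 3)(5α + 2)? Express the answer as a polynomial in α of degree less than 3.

Multiply in Z/7Z[α]: (α + 3)·(5α + 2) = 5α^2 + 3α + 6.
Reduced: 5α^2 + 3α + 6.

5α^2 + 3α + 6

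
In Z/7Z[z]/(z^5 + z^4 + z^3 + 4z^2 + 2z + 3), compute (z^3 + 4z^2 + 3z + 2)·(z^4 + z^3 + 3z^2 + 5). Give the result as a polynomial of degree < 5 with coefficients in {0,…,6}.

Multiply in Z/7Z[z]: (z^3 + 4z^2 + 3z + 2)·(z^4 + z^3 + 3z^2 + 5) = z^7 + 5z^6 + 3z^5 + 3z^4 + 2z^3 + 5z^2 + z + 3.
Reduce using z^5 ≡ 6z^4 + 6z^3 + 3z^2 + 5z + 4 (mod z^5 + z^4 + z^3 + 4z^2 + 2z + 3).
Reduced: 4z^4 + 2z^2 + 2.

4z^4 + 2z^2 + 2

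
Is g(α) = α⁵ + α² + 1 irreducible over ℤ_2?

Check for roots in ℤ_2: g(0) = 1; g(1) = 1.
No roots, so no linear factors.
Monic irreducibles of degree 2 over GF(2): α² + α + 1.
None of them divide g (all give nonzero remainder).
No irreducible factor of degree ≤ 2 exists, so g is irreducible over GF(2).

Yes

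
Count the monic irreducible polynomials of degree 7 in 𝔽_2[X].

By the necklace-counting formula, N_2(7) = (1/7) Σ_{d|7} μ(7/d)·2^d.
Divisors of 7: 1, 7; μ(7/d) for each: -1, 1.
Σ = − 2^1 + 2^7 = 126.
N = 126/7 = 18.

18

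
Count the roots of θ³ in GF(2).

1

Write h(θ) = θ³.
Evaluate at each of the 2 elements of GF(2):
h(0) = 0 → root; h(1) = 1.
Roots: {0}.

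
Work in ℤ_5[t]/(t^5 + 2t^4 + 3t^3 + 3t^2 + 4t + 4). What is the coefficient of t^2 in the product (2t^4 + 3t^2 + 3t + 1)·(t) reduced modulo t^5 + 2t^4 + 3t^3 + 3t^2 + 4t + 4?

Multiply in ℤ_5[t]: (2t^4 + 3t^2 + 3t + 1)·(t) = 2t^5 + 3t^3 + 3t^2 + t.
Reduce using t^5 ≡ 3t^4 + 2t^3 + 2t^2 + t + 1 (mod t^5 + 2t^4 + 3t^3 + 3t^2 + 4t + 4).
Reduced: t^4 + 2t^3 + 2t^2 + 3t + 2.

2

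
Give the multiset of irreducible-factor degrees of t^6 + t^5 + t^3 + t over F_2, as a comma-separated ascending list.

Write g(t) = t^6 + t^5 + t^3 + t.
Roots in F_2: g(0) = 0 → root; g(1) = 0 → root.
Linear factors from roots: (t), (t + 1).
Complete factorization: g(t) = (t)·(t + 1)·(t^4 + t + 1).
Factor degrees with multiplicity: 1 + 1 + 4 = 6.

1, 1, 4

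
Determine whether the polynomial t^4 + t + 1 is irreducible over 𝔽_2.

Yes

Write P(t) = t^4 + t + 1.
Check for roots in 𝔽_2: P(0) = 1; P(1) = 1.
No roots, so no linear factors.
Monic irreducibles of degree 2 over GF(2): t^2 + t + 1.
None of them divide P (all give nonzero remainder).
No irreducible factor of degree ≤ 2 exists, so P is irreducible over GF(2).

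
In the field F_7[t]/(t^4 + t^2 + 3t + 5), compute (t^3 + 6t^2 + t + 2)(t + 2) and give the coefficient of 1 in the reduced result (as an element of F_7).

Multiply in F_7[t]: (t^3 + 6t^2 + t + 2)·(t + 2) = t^4 + t^3 + 6t^2 + 4t + 4.
Reduce using t^4 ≡ 6t^2 + 4t + 2 (mod t^4 + t^2 + 3t + 5).
Reduced: t^3 + 5t^2 + t + 6.

6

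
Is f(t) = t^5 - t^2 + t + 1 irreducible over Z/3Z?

Yes

Check for roots in Z/3Z: f(0) = 1; f(1) = 2; f(2) = 1.
No roots, so no linear factors.
Monic irreducibles of degree 2 over GF(3): t^2 + 1, t^2 + t - 1, t^2 - t - 1.
None of them divide f (all give nonzero remainder).
No irreducible factor of degree ≤ 2 exists, so f is irreducible over GF(3).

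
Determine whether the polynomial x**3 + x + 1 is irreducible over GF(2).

Write h(x) = x**3 + x + 1.
Check for roots in GF(2): h(0) = 1; h(1) = 1.
No roots. A degree-3 polynomial over a field with no linear factor is irreducible.

Yes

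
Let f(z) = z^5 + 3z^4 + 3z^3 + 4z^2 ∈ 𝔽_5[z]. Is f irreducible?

Check for roots in 𝔽_5: f(0) = 0 → root; f(1) = 1; f(2) = 0 → root; f(3) = 3; f(4) = 3.
f(0) = 0, so (z) divides f(z); f is reducible.

No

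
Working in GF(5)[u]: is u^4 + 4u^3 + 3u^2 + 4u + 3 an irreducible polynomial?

Write f(u) = u^4 + 4u^3 + 3u^2 + 4u + 3.
Check for roots in GF(5): f(0) = 3; f(1) = 0 → root; f(2) = 1; f(3) = 1; f(4) = 4.
f(1) = 0, so (u − 1) divides f(u); f is reducible.

No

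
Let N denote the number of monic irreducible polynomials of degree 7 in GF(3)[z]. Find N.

312

x^(3^7) − x is the product of all monic irreducibles of degree dividing 7; Möbius inversion gives N = (1/7) Σ μ(7/d)·3^d.
Divisors of 7: 1, 7; μ(7/d) for each: -1, 1.
Σ = − 3^1 + 3^7 = 2184.
N = 2184/7 = 312.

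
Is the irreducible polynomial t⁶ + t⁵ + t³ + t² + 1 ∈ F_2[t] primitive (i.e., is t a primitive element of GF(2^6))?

Write f(t) = t⁶ + t⁵ + t³ + t² + 1.
|GF(2^6)^×| = 2^6 − 1 = 63. Prime factorization: 63 = 3^2·7.
f is primitive ⇔ t has order 63 in GF(2)[t]/(f), i.e. t^(63/q) ≠ 1 for each prime q | 63.
t^(21) mod f = t⁴ + t² + t + 1.
t^(9) mod f = t² + t.
None equal 1, so t has full order 63; f is primitive.

Yes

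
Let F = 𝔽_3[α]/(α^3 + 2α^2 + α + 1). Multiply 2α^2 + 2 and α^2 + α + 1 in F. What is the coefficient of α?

2

Multiply in 𝔽_3[α]: (2α^2 + 2)·(α^2 + α + 1) = 2α^4 + 2α^3 + α^2 + 2α + 2.
Reduce using α^3 ≡ α^2 + 2α + 2 (mod α^3 + 2α^2 + α + 1).
Reduced: 2α + 1.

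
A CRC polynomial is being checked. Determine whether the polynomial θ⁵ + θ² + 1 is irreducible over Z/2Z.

Yes

Write P(θ) = θ⁵ + θ² + 1.
Check for roots in Z/2Z: P(0) = 1; P(1) = 1.
No roots, so no linear factors.
Monic irreducibles of degree 2 over GF(2): θ² + θ + 1.
None of them divide P (all give nonzero remainder).
No irreducible factor of degree ≤ 2 exists, so P is irreducible over GF(2).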